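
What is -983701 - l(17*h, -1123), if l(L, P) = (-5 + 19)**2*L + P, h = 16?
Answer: -1035890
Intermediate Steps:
l(L, P) = P + 196*L (l(L, P) = 14**2*L + P = 196*L + P = P + 196*L)
-983701 - l(17*h, -1123) = -983701 - (-1123 + 196*(17*16)) = -983701 - (-1123 + 196*272) = -983701 - (-1123 + 53312) = -983701 - 1*52189 = -983701 - 52189 = -1035890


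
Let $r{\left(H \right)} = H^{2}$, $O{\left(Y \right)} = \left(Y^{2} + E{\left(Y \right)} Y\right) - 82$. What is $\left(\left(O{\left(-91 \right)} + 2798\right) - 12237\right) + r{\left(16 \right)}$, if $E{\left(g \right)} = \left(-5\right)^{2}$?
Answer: $-3259$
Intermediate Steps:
$E{\left(g \right)} = 25$
$O{\left(Y \right)} = -82 + Y^{2} + 25 Y$ ($O{\left(Y \right)} = \left(Y^{2} + 25 Y\right) - 82 = -82 + Y^{2} + 25 Y$)
$\left(\left(O{\left(-91 \right)} + 2798\right) - 12237\right) + r{\left(16 \right)} = \left(\left(\left(-82 + \left(-91\right)^{2} + 25 \left(-91\right)\right) + 2798\right) - 12237\right) + 16^{2} = \left(\left(\left(-82 + 8281 - 2275\right) + 2798\right) - 12237\right) + 256 = \left(\left(5924 + 2798\right) - 12237\right) + 256 = \left(8722 - 12237\right) + 256 = -3515 + 256 = -3259$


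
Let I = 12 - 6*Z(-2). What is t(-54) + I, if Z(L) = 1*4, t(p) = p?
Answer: -66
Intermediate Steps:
Z(L) = 4
I = -12 (I = 12 - 6*4 = 12 - 24 = -12)
t(-54) + I = -54 - 12 = -66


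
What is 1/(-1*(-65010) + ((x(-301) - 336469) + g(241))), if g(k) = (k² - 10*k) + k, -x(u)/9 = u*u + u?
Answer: -1/1028247 ≈ -9.7253e-7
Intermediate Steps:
x(u) = -9*u - 9*u² (x(u) = -9*(u*u + u) = -9*(u² + u) = -9*(u + u²) = -9*u - 9*u²)
g(k) = k² - 9*k
1/(-1*(-65010) + ((x(-301) - 336469) + g(241))) = 1/(-1*(-65010) + ((-9*(-301)*(1 - 301) - 336469) + 241*(-9 + 241))) = 1/(65010 + ((-9*(-301)*(-300) - 336469) + 241*232)) = 1/(65010 + ((-812700 - 336469) + 55912)) = 1/(65010 + (-1149169 + 55912)) = 1/(65010 - 1093257) = 1/(-1028247) = -1/1028247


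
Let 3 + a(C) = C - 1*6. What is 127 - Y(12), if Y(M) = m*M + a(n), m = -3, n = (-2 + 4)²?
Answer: 168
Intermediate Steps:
n = 4 (n = 2² = 4)
a(C) = -9 + C (a(C) = -3 + (C - 1*6) = -3 + (C - 6) = -3 + (-6 + C) = -9 + C)
Y(M) = -5 - 3*M (Y(M) = -3*M + (-9 + 4) = -3*M - 5 = -5 - 3*M)
127 - Y(12) = 127 - (-5 - 3*12) = 127 - (-5 - 36) = 127 - 1*(-41) = 127 + 41 = 168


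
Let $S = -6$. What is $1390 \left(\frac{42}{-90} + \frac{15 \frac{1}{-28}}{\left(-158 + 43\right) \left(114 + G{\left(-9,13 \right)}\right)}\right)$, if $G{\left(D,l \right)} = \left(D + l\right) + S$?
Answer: $- \frac{70174289}{108192} \approx -648.61$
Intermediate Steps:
$G{\left(D,l \right)} = -6 + D + l$ ($G{\left(D,l \right)} = \left(D + l\right) - 6 = -6 + D + l$)
$1390 \left(\frac{42}{-90} + \frac{15 \frac{1}{-28}}{\left(-158 + 43\right) \left(114 + G{\left(-9,13 \right)}\right)}\right) = 1390 \left(\frac{42}{-90} + \frac{15 \frac{1}{-28}}{\left(-158 + 43\right) \left(114 - 2\right)}\right) = 1390 \left(42 \left(- \frac{1}{90}\right) + \frac{15 \left(- \frac{1}{28}\right)}{\left(-115\right) \left(114 - 2\right)}\right) = 1390 \left(- \frac{7}{15} - \frac{15}{28 \left(\left(-115\right) 112\right)}\right) = 1390 \left(- \frac{7}{15} - \frac{15}{28 \left(-12880\right)}\right) = 1390 \left(- \frac{7}{15} - - \frac{3}{72128}\right) = 1390 \left(- \frac{7}{15} + \frac{3}{72128}\right) = 1390 \left(- \frac{504851}{1081920}\right) = - \frac{70174289}{108192}$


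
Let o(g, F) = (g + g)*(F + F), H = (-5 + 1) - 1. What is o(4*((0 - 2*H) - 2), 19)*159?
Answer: 386688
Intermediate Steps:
H = -5 (H = -4 - 1 = -5)
o(g, F) = 4*F*g (o(g, F) = (2*g)*(2*F) = 4*F*g)
o(4*((0 - 2*H) - 2), 19)*159 = (4*19*(4*((0 - 2*(-5)) - 2)))*159 = (4*19*(4*((0 + 10) - 2)))*159 = (4*19*(4*(10 - 2)))*159 = (4*19*(4*8))*159 = (4*19*32)*159 = 2432*159 = 386688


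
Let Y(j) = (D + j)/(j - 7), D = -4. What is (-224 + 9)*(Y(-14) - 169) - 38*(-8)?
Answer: 255183/7 ≈ 36455.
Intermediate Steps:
Y(j) = (-4 + j)/(-7 + j) (Y(j) = (-4 + j)/(j - 7) = (-4 + j)/(-7 + j))
(-224 + 9)*(Y(-14) - 169) - 38*(-8) = (-224 + 9)*((-4 - 14)/(-7 - 14) - 169) - 38*(-8) = -215*(-18/(-21) - 169) + 304 = -215*(-1/21*(-18) - 169) + 304 = -215*(6/7 - 169) + 304 = -215*(-1177/7) + 304 = 253055/7 + 304 = 255183/7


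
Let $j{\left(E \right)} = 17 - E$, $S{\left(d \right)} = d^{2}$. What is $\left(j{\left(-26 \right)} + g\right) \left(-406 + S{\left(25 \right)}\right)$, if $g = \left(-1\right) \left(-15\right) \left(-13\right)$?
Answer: $-33288$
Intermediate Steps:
$g = -195$ ($g = 15 \left(-13\right) = -195$)
$\left(j{\left(-26 \right)} + g\right) \left(-406 + S{\left(25 \right)}\right) = \left(\left(17 - -26\right) - 195\right) \left(-406 + 25^{2}\right) = \left(\left(17 + 26\right) - 195\right) \left(-406 + 625\right) = \left(43 - 195\right) 219 = \left(-152\right) 219 = -33288$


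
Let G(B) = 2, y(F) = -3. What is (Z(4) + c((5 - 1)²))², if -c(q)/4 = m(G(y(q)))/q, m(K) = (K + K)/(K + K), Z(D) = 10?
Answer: 1521/16 ≈ 95.063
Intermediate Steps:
m(K) = 1 (m(K) = (2*K)/((2*K)) = (2*K)*(1/(2*K)) = 1)
c(q) = -4/q
(Z(4) + c((5 - 1)²))² = (10 - 4/(5 - 1)²)² = (10 - 4/(4²))² = (10 - 4/16)² = (10 - 4*1/16)² = (10 - ¼)² = (39/4)² = 1521/16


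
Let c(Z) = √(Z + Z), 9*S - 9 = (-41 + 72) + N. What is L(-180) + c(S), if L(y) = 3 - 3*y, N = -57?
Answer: 543 + I*√34/3 ≈ 543.0 + 1.9437*I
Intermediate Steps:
S = -17/9 (S = 1 + ((-41 + 72) - 57)/9 = 1 + (31 - 57)/9 = 1 + (⅑)*(-26) = 1 - 26/9 = -17/9 ≈ -1.8889)
c(Z) = √2*√Z (c(Z) = √(2*Z) = √2*√Z)
L(-180) + c(S) = (3 - 3*(-180)) + √2*√(-17/9) = (3 + 540) + √2*(I*√17/3) = 543 + I*√34/3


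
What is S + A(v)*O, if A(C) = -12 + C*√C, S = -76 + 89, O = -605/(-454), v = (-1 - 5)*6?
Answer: -679/227 - 65340*I/227 ≈ -2.9912 - 287.84*I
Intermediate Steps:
v = -36 (v = -6*6 = -36)
O = 605/454 (O = -605*(-1/454) = 605/454 ≈ 1.3326)
S = 13
A(C) = -12 + C^(3/2)
S + A(v)*O = 13 + (-12 + (-36)^(3/2))*(605/454) = 13 + (-12 - 216*I)*(605/454) = 13 + (-3630/227 - 65340*I/227) = -679/227 - 65340*I/227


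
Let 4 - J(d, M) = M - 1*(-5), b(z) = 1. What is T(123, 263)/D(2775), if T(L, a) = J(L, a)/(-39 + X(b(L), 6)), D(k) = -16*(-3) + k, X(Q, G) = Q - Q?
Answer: 88/36699 ≈ 0.0023979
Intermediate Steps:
X(Q, G) = 0
J(d, M) = -1 - M (J(d, M) = 4 - (M - 1*(-5)) = 4 - (M + 5) = 4 - (5 + M) = 4 + (-5 - M) = -1 - M)
D(k) = 48 + k
T(L, a) = 1/39 + a/39 (T(L, a) = (-1 - a)/(-39 + 0) = (-1 - a)/(-39) = (-1 - a)*(-1/39) = 1/39 + a/39)
T(123, 263)/D(2775) = (1/39 + (1/39)*263)/(48 + 2775) = (1/39 + 263/39)/2823 = (88/13)*(1/2823) = 88/36699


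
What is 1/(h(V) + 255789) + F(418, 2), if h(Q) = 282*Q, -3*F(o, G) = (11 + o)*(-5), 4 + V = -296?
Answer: 122400136/171189 ≈ 715.00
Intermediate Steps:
V = -300 (V = -4 - 296 = -300)
F(o, G) = 55/3 + 5*o/3 (F(o, G) = -(11 + o)*(-5)/3 = -(-55 - 5*o)/3 = 55/3 + 5*o/3)
1/(h(V) + 255789) + F(418, 2) = 1/(282*(-300) + 255789) + (55/3 + (5/3)*418) = 1/(-84600 + 255789) + (55/3 + 2090/3) = 1/171189 + 715 = 122400136/171189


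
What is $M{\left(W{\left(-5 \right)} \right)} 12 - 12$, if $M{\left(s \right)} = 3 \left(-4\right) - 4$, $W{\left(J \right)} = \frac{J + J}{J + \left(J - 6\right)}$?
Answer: $-204$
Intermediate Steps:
$W{\left(J \right)} = \frac{2 J}{-6 + 2 J}$ ($W{\left(J \right)} = \frac{2 J}{J + \left(J - 6\right)} = \frac{2 J}{J + \left(-6 + J\right)} = \frac{2 J}{-6 + 2 J}$)
$M{\left(s \right)} = -16$ ($M{\left(s \right)} = -12 - 4 = -16$)
$M{\left(W{\left(-5 \right)} \right)} 12 - 12 = \left(-16\right) 12 - 12 = -192 - 12 = -204$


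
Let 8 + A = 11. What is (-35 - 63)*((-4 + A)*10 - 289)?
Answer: 29302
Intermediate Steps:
A = 3 (A = -8 + 11 = 3)
(-35 - 63)*((-4 + A)*10 - 289) = (-35 - 63)*((-4 + 3)*10 - 289) = -98*(-1*10 - 289) = -98*(-10 - 289) = -98*(-299) = 29302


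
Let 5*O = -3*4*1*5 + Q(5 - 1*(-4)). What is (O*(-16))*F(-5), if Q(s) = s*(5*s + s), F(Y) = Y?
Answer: 6816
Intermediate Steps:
Q(s) = 6*s² (Q(s) = s*(6*s) = 6*s²)
O = 426/5 (O = (-3*4*1*5 + 6*(5 - 1*(-4))²)/5 = (-12*5 + 6*(5 + 4)²)/5 = (-3*20 + 6*9²)/5 = (-60 + 6*81)/5 = (-60 + 486)/5 = (⅕)*426 = 426/5 ≈ 85.200)
(O*(-16))*F(-5) = ((426/5)*(-16))*(-5) = -6816/5*(-5) = 6816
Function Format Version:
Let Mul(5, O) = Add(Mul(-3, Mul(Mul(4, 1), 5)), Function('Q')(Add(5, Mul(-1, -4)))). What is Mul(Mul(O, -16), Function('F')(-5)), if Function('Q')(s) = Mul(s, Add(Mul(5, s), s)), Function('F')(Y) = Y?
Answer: 6816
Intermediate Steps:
Function('Q')(s) = Mul(6, Pow(s, 2)) (Function('Q')(s) = Mul(s, Mul(6, s)) = Mul(6, Pow(s, 2)))
O = Rational(426, 5) (O = Mul(Rational(1, 5), Add(Mul(-3, Mul(Mul(4, 1), 5)), Mul(6, Pow(Add(5, Mul(-1, -4)), 2)))) = Mul(Rational(1, 5), Add(Mul(-3, Mul(4, 5)), Mul(6, Pow(Add(5, 4), 2)))) = Mul(Rational(1, 5), Add(Mul(-3, 20), Mul(6, Pow(9, 2)))) = Mul(Rational(1, 5), Add(-60, Mul(6, 81))) = Mul(Rational(1, 5), Add(-60, 486)) = Mul(Rational(1, 5), 426) = Rational(426, 5) ≈ 85.200)
Mul(Mul(O, -16), Function('F')(-5)) = Mul(Mul(Rational(426, 5), -16), -5) = Mul(Rational(-6816, 5), -5) = 6816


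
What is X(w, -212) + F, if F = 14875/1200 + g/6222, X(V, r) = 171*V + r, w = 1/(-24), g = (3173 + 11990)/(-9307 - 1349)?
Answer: -13706496295/66301632 ≈ -206.73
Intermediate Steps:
g = -15163/10656 (g = 15163/(-10656) = 15163*(-1/10656) = -15163/10656 ≈ -1.4230)
w = -1/24 ≈ -0.041667
X(V, r) = r + 171*V
F = 821848817/66301632 (F = 14875/1200 - 15163/10656/6222 = 14875*(1/1200) - 15163/10656*1/6222 = 595/48 - 15163/66301632 = 821848817/66301632 ≈ 12.396)
X(w, -212) + F = (-212 + 171*(-1/24)) + 821848817/66301632 = (-212 - 57/8) + 821848817/66301632 = -1753/8 + 821848817/66301632 = -13706496295/66301632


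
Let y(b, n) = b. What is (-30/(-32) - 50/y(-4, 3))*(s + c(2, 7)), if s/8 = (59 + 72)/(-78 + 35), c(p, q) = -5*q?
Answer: -12765/16 ≈ -797.81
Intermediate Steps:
s = -1048/43 (s = 8*((59 + 72)/(-78 + 35)) = 8*(131/(-43)) = 8*(131*(-1/43)) = 8*(-131/43) = -1048/43 ≈ -24.372)
(-30/(-32) - 50/y(-4, 3))*(s + c(2, 7)) = (-30/(-32) - 50/(-4))*(-1048/43 - 5*7) = (-30*(-1/32) - 50*(-¼))*(-1048/43 - 35) = (15/16 + 25/2)*(-2553/43) = (215/16)*(-2553/43) = -12765/16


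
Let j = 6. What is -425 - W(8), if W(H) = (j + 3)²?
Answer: -506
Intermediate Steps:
W(H) = 81 (W(H) = (6 + 3)² = 9² = 81)
-425 - W(8) = -425 - 1*81 = -425 - 81 = -506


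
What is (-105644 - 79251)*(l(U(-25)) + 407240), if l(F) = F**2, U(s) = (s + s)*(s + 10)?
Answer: -179300077300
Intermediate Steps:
U(s) = 2*s*(10 + s) (U(s) = (2*s)*(10 + s) = 2*s*(10 + s))
(-105644 - 79251)*(l(U(-25)) + 407240) = (-105644 - 79251)*((2*(-25)*(10 - 25))**2 + 407240) = -184895*((2*(-25)*(-15))**2 + 407240) = -184895*(750**2 + 407240) = -184895*(562500 + 407240) = -184895*969740 = -179300077300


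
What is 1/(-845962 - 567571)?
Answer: -1/1413533 ≈ -7.0745e-7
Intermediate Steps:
1/(-845962 - 567571) = 1/(-1413533) = -1/1413533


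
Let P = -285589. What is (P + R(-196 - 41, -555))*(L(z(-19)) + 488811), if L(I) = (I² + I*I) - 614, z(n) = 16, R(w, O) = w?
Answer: -139685738634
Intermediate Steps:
L(I) = -614 + 2*I² (L(I) = (I² + I²) - 614 = 2*I² - 614 = -614 + 2*I²)
(P + R(-196 - 41, -555))*(L(z(-19)) + 488811) = (-285589 + (-196 - 41))*((-614 + 2*16²) + 488811) = (-285589 - 237)*((-614 + 2*256) + 488811) = -285826*((-614 + 512) + 488811) = -285826*(-102 + 488811) = -285826*488709 = -139685738634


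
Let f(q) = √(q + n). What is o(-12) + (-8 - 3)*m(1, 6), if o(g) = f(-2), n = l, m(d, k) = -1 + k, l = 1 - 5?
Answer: -55 + I*√6 ≈ -55.0 + 2.4495*I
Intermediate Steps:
l = -4
n = -4
f(q) = √(-4 + q) (f(q) = √(q - 4) = √(-4 + q))
o(g) = I*√6 (o(g) = √(-4 - 2) = √(-6) = I*√6)
o(-12) + (-8 - 3)*m(1, 6) = I*√6 + (-8 - 3)*(-1 + 6) = I*√6 - 11*5 = I*√6 - 55 = -55 + I*√6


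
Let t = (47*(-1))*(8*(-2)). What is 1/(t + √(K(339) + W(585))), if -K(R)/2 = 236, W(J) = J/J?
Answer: 752/565975 - I*√471/565975 ≈ 0.0013287 - 3.8345e-5*I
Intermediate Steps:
W(J) = 1
K(R) = -472 (K(R) = -2*236 = -472)
t = 752 (t = -47*(-16) = 752)
1/(t + √(K(339) + W(585))) = 1/(752 + √(-472 + 1)) = 1/(752 + √(-471)) = 1/(752 + I*√471)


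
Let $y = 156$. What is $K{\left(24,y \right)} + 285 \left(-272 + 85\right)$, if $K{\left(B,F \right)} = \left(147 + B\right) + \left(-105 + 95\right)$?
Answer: $-53134$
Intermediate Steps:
$K{\left(B,F \right)} = 137 + B$ ($K{\left(B,F \right)} = \left(147 + B\right) - 10 = 137 + B$)
$K{\left(24,y \right)} + 285 \left(-272 + 85\right) = \left(137 + 24\right) + 285 \left(-272 + 85\right) = 161 + 285 \left(-187\right) = 161 - 53295 = -53134$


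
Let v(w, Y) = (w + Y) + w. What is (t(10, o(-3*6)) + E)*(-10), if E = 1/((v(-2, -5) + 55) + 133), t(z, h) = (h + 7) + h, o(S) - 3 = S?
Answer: 41160/179 ≈ 229.94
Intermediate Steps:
o(S) = 3 + S
v(w, Y) = Y + 2*w (v(w, Y) = (Y + w) + w = Y + 2*w)
t(z, h) = 7 + 2*h (t(z, h) = (7 + h) + h = 7 + 2*h)
E = 1/179 (E = 1/(((-5 + 2*(-2)) + 55) + 133) = 1/(((-5 - 4) + 55) + 133) = 1/((-9 + 55) + 133) = 1/(46 + 133) = 1/179 ≈ 0.0055866)
(t(10, o(-3*6)) + E)*(-10) = ((7 + 2*(3 - 3*6)) + 1/179)*(-10) = ((7 + 2*(3 - 18)) + 1/179)*(-10) = ((7 + 2*(-15)) + 1/179)*(-10) = ((7 - 30) + 1/179)*(-10) = (-23 + 1/179)*(-10) = -4116/179*(-10) = 41160/179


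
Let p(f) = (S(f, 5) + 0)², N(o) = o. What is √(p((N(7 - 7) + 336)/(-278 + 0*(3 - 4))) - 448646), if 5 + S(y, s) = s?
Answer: I*√448646 ≈ 669.81*I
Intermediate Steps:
S(y, s) = -5 + s
p(f) = 0 (p(f) = ((-5 + 5) + 0)² = (0 + 0)² = 0² = 0)
√(p((N(7 - 7) + 336)/(-278 + 0*(3 - 4))) - 448646) = √(0 - 448646) = √(-448646) = I*√448646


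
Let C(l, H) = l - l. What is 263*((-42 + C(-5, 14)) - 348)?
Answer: -102570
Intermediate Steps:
C(l, H) = 0
263*((-42 + C(-5, 14)) - 348) = 263*((-42 + 0) - 348) = 263*(-42 - 348) = 263*(-390) = -102570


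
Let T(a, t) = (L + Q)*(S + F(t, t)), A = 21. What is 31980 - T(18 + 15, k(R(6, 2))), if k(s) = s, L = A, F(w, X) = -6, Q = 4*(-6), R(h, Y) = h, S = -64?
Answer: 31770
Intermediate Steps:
Q = -24
L = 21
T(a, t) = 210 (T(a, t) = (21 - 24)*(-64 - 6) = -3*(-70) = 210)
31980 - T(18 + 15, k(R(6, 2))) = 31980 - 1*210 = 31980 - 210 = 31770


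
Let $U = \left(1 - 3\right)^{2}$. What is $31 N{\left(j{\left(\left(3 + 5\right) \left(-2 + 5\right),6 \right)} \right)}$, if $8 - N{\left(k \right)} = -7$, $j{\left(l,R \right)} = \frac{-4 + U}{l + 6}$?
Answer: $465$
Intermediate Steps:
$U = 4$ ($U = \left(-2\right)^{2} = 4$)
$j{\left(l,R \right)} = 0$ ($j{\left(l,R \right)} = \frac{-4 + 4}{l + 6} = \frac{0}{6 + l} = 0$)
$N{\left(k \right)} = 15$ ($N{\left(k \right)} = 8 - -7 = 8 + 7 = 15$)
$31 N{\left(j{\left(\left(3 + 5\right) \left(-2 + 5\right),6 \right)} \right)} = 31 \cdot 15 = 465$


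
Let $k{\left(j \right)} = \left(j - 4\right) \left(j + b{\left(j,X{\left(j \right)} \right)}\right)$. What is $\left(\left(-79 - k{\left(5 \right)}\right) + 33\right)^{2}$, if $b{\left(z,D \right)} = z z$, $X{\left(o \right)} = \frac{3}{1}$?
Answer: $5776$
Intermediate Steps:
$X{\left(o \right)} = 3$ ($X{\left(o \right)} = 3 \cdot 1 = 3$)
$b{\left(z,D \right)} = z^{2}$
$k{\left(j \right)} = \left(-4 + j\right) \left(j + j^{2}\right)$ ($k{\left(j \right)} = \left(j - 4\right) \left(j + j^{2}\right) = \left(-4 + j\right) \left(j + j^{2}\right)$)
$\left(\left(-79 - k{\left(5 \right)}\right) + 33\right)^{2} = \left(\left(-79 - 5 \left(-4 + 5^{2} - 15\right)\right) + 33\right)^{2} = \left(\left(-79 - 5 \left(-4 + 25 - 15\right)\right) + 33\right)^{2} = \left(\left(-79 - 5 \cdot 6\right) + 33\right)^{2} = \left(\left(-79 - 30\right) + 33\right)^{2} = \left(-109 + 33\right)^{2} = \left(-76\right)^{2} = 5776$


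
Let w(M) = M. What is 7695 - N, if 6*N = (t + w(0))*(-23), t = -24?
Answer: 7603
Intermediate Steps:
N = 92 (N = ((-24 + 0)*(-23))/6 = (-24*(-23))/6 = (⅙)*552 = 92)
7695 - N = 7695 - 1*92 = 7695 - 92 = 7603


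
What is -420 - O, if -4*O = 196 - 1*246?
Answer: -865/2 ≈ -432.50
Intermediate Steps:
O = 25/2 (O = -(196 - 1*246)/4 = -(196 - 246)/4 = -¼*(-50) = 25/2 ≈ 12.500)
-420 - O = -420 - 1*25/2 = -420 - 25/2 = -865/2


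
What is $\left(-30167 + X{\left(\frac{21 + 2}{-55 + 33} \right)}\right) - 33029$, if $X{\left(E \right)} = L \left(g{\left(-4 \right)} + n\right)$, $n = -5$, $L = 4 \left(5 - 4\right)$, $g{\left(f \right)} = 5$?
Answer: $-63196$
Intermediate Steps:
$L = 4$ ($L = 4 \cdot 1 = 4$)
$X{\left(E \right)} = 0$ ($X{\left(E \right)} = 4 \left(5 - 5\right) = 4 \cdot 0 = 0$)
$\left(-30167 + X{\left(\frac{21 + 2}{-55 + 33} \right)}\right) - 33029 = \left(-30167 + 0\right) - 33029 = -30167 - 33029 = -63196$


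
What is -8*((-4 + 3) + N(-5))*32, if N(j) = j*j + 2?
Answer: -6656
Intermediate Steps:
N(j) = 2 + j² (N(j) = j² + 2 = 2 + j²)
-8*((-4 + 3) + N(-5))*32 = -8*((-4 + 3) + (2 + (-5)²))*32 = -8*(-1 + (2 + 25))*32 = -8*(-1 + 27)*32 = -8*26*32 = -208*32 = -6656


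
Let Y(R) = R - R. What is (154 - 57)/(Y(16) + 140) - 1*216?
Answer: -30143/140 ≈ -215.31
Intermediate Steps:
Y(R) = 0
(154 - 57)/(Y(16) + 140) - 1*216 = (154 - 57)/(0 + 140) - 1*216 = 97/140 - 216 = -30143/140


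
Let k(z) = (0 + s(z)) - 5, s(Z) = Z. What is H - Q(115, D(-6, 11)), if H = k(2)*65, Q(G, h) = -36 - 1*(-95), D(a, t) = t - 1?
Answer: -254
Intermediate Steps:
D(a, t) = -1 + t
Q(G, h) = 59 (Q(G, h) = -36 + 95 = 59)
k(z) = -5 + z (k(z) = (0 + z) - 5 = z - 5 = -5 + z)
H = -195 (H = (-5 + 2)*65 = -3*65 = -195)
H - Q(115, D(-6, 11)) = -195 - 1*59 = -195 - 59 = -254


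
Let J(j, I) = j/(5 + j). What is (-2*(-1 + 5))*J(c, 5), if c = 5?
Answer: -4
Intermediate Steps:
J(j, I) = j/(5 + j)
(-2*(-1 + 5))*J(c, 5) = (-2*(-1 + 5))*(5/(5 + 5)) = (-2*4)*(5/10) = -40/10 = -8*1/2 = -4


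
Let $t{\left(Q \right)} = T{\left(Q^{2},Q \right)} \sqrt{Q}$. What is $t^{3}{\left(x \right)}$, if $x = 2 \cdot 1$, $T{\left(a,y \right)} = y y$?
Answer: $128 \sqrt{2} \approx 181.02$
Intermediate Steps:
$T{\left(a,y \right)} = y^{2}$
$x = 2$
$t{\left(Q \right)} = Q^{\frac{5}{2}}$ ($t{\left(Q \right)} = Q^{2} \sqrt{Q} = Q^{\frac{5}{2}}$)
$t^{3}{\left(x \right)} = \left(2^{\frac{5}{2}}\right)^{3} = \left(4 \sqrt{2}\right)^{3} = 128 \sqrt{2}$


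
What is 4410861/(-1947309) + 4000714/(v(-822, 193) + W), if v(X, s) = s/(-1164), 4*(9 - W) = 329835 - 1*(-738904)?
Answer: -2731563309145/158450814277 ≈ -17.239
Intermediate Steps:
W = -1068703/4 (W = 9 - (329835 - 1*(-738904))/4 = 9 - (329835 + 738904)/4 = 9 - ¼*1068739 = 9 - 1068739/4 = -1068703/4 ≈ -2.6718e+5)
v(X, s) = -s/1164 (v(X, s) = s*(-1/1164) = -s/1164)
4410861/(-1947309) + 4000714/(v(-822, 193) + W) = 4410861/(-1947309) + 4000714/(-1/1164*193 - 1068703/4) = 4410861*(-1/1947309) + 4000714/(-193/1164 - 1068703/4) = -16157/7133 + 4000714/(-155496383/582) = -16157/7133 + 4000714*(-582/155496383) = -16157/7133 - 2328415548/155496383 = -2731563309145/158450814277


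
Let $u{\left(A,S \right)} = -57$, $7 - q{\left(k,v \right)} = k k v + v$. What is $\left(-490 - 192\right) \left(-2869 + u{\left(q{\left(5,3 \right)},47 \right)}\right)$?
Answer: $1995532$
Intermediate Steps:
$q{\left(k,v \right)} = 7 - v - v k^{2}$ ($q{\left(k,v \right)} = 7 - \left(k k v + v\right) = 7 - \left(k^{2} v + v\right) = 7 - \left(v k^{2} + v\right) = 7 - \left(v + v k^{2}\right) = 7 - v - v k^{2}$)
$\left(-490 - 192\right) \left(-2869 + u{\left(q{\left(5,3 \right)},47 \right)}\right) = \left(-490 - 192\right) \left(-2869 - 57\right) = \left(-682\right) \left(-2926\right) = 1995532$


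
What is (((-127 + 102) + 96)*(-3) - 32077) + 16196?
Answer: -16094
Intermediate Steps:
(((-127 + 102) + 96)*(-3) - 32077) + 16196 = ((-25 + 96)*(-3) - 32077) + 16196 = (71*(-3) - 32077) + 16196 = (-213 - 32077) + 16196 = -32290 + 16196 = -16094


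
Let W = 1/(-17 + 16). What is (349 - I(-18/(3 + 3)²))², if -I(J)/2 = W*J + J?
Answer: 121801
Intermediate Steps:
W = -1 (W = 1/(-1) = -1)
I(J) = 0 (I(J) = -2*(-J + J) = -2*0 = 0)
(349 - I(-18/(3 + 3)²))² = (349 - 1*0)² = (349 + 0)² = 349² = 121801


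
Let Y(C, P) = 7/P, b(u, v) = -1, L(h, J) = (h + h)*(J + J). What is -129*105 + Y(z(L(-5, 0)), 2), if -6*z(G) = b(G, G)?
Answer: -27083/2 ≈ -13542.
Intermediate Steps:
L(h, J) = 4*J*h (L(h, J) = (2*h)*(2*J) = 4*J*h)
z(G) = 1/6 (z(G) = -1/6*(-1) = 1/6)
-129*105 + Y(z(L(-5, 0)), 2) = -129*105 + 7/2 = -13545 + 7*(1/2) = -13545 + 7/2 = -27083/2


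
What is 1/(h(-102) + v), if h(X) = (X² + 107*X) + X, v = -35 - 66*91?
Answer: -1/6653 ≈ -0.00015031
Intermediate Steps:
v = -6041 (v = -35 - 6006 = -6041)
h(X) = X² + 108*X
1/(h(-102) + v) = 1/(-102*(108 - 102) - 6041) = 1/(-102*6 - 6041) = 1/(-612 - 6041) = 1/(-6653) = -1/6653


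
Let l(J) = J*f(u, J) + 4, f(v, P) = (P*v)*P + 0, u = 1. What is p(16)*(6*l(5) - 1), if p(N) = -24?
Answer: -18552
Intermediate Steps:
f(v, P) = v*P² (f(v, P) = v*P² + 0 = v*P²)
l(J) = 4 + J³ (l(J) = J*(1*J²) + 4 = J*J² + 4 = J³ + 4 = 4 + J³)
p(16)*(6*l(5) - 1) = -24*(6*(4 + 5³) - 1) = -24*(6*(4 + 125) - 1) = -24*(6*129 - 1) = -24*(774 - 1) = -24*773 = -18552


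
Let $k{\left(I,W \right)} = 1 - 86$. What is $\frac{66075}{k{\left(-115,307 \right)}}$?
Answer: $- \frac{13215}{17} \approx -777.35$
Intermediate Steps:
$k{\left(I,W \right)} = -85$ ($k{\left(I,W \right)} = 1 - 86 = -85$)
$\frac{66075}{k{\left(-115,307 \right)}} = \frac{66075}{-85} = 66075 \left(- \frac{1}{85}\right) = - \frac{13215}{17}$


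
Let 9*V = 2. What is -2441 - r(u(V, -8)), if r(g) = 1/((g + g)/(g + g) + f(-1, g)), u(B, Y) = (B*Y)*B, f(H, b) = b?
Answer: -119690/49 ≈ -2442.7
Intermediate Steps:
V = 2/9 (V = (⅑)*2 = 2/9 ≈ 0.22222)
u(B, Y) = Y*B²
r(g) = 1/(1 + g) (r(g) = 1/((g + g)/(g + g) + g) = 1/((2*g)/((2*g)) + g) = 1/((2*g)*(1/(2*g)) + g) = 1/(1 + g))
-2441 - r(u(V, -8)) = -2441 - 1/(1 - 8*(2/9)²) = -2441 - 1/(1 - 8*4/81) = -2441 - 1/(1 - 32/81) = -2441 - 1/49/81 = -2441 - 1*81/49 = -2441 - 81/49 = -119690/49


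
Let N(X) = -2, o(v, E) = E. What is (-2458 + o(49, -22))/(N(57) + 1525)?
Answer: -2480/1523 ≈ -1.6284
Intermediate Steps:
(-2458 + o(49, -22))/(N(57) + 1525) = (-2458 - 22)/(-2 + 1525) = -2480/1523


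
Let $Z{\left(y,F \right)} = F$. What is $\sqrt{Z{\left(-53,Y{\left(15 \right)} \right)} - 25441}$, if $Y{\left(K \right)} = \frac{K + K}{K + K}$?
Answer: $4 i \sqrt{1590} \approx 159.5 i$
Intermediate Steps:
$Y{\left(K \right)} = 1$ ($Y{\left(K \right)} = \frac{2 K}{2 K} = 2 K \frac{1}{2 K} = 1$)
$\sqrt{Z{\left(-53,Y{\left(15 \right)} \right)} - 25441} = \sqrt{1 - 25441} = \sqrt{-25440} = 4 i \sqrt{1590}$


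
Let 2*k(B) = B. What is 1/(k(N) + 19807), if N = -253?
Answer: 2/39361 ≈ 5.0812e-5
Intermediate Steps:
k(B) = B/2
1/(k(N) + 19807) = 1/((½)*(-253) + 19807) = 1/(-253/2 + 19807) = 1/(39361/2) = 2/39361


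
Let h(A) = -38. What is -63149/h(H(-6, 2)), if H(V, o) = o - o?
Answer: 63149/38 ≈ 1661.8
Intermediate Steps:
H(V, o) = 0
-63149/h(H(-6, 2)) = -63149/(-38) = -63149*(-1/38) = 63149/38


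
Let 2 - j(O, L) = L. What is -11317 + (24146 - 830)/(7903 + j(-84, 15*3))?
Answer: -7410692/655 ≈ -11314.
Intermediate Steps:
j(O, L) = 2 - L
-11317 + (24146 - 830)/(7903 + j(-84, 15*3)) = -11317 + (24146 - 830)/(7903 + (2 - 15*3)) = -11317 + 23316/(7903 + (2 - 1*45)) = -11317 + 23316/(7903 + (2 - 45)) = -11317 + 23316/(7903 - 43) = -11317 + 23316/7860 = -11317 + 23316*(1/7860) = -11317 + 1943/655 = -7410692/655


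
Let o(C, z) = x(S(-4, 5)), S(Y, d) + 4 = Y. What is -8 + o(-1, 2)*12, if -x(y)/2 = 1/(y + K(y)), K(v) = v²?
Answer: -59/7 ≈ -8.4286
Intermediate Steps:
S(Y, d) = -4 + Y
x(y) = -2/(y + y²)
o(C, z) = -1/28 (o(C, z) = -2/((-4 - 4)*(1 + (-4 - 4))) = -2/(-8*(1 - 8)) = -2*(-⅛)/(-7) = -2*(-⅛)*(-⅐) = -1/28)
-8 + o(-1, 2)*12 = -8 - 1/28*12 = -8 - 3/7 = -59/7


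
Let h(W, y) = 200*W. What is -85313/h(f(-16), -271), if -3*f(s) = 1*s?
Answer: -255939/3200 ≈ -79.981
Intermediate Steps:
f(s) = -s/3
-85313/h(f(-16), -271) = -85313/(200*(-1/3*(-16))) = -85313/(200*(16/3)) = -85313/3200/3 = -85313*3/3200 = -255939/3200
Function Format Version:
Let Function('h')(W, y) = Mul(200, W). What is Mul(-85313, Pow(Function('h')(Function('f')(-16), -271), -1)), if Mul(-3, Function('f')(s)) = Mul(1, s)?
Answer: Rational(-255939, 3200) ≈ -79.981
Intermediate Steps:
Function('f')(s) = Mul(Rational(-1, 3), s) (Function('f')(s) = Mul(Rational(-1, 3), Mul(1, s)) = Mul(Rational(-1, 3), s))
Mul(-85313, Pow(Function('h')(Function('f')(-16), -271), -1)) = Mul(-85313, Pow(Mul(200, Mul(Rational(-1, 3), -16)), -1)) = Mul(-85313, Pow(Mul(200, Rational(16, 3)), -1)) = Mul(-85313, Pow(Rational(3200, 3), -1)) = Mul(-85313, Rational(3, 3200)) = Rational(-255939, 3200)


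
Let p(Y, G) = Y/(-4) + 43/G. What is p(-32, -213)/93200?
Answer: 1661/19851600 ≈ 8.3671e-5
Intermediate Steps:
p(Y, G) = 43/G - Y/4 (p(Y, G) = Y*(-¼) + 43/G = -Y/4 + 43/G = 43/G - Y/4)
p(-32, -213)/93200 = (43/(-213) - ¼*(-32))/93200 = (43*(-1/213) + 8)*(1/93200) = (-43/213 + 8)*(1/93200) = (1661/213)*(1/93200) = 1661/19851600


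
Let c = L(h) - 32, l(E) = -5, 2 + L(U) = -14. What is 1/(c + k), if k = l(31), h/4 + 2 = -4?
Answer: -1/53 ≈ -0.018868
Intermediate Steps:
h = -24 (h = -8 + 4*(-4) = -8 - 16 = -24)
L(U) = -16 (L(U) = -2 - 14 = -16)
c = -48 (c = -16 - 32 = -48)
k = -5
1/(c + k) = 1/(-48 - 5) = 1/(-53) = -1/53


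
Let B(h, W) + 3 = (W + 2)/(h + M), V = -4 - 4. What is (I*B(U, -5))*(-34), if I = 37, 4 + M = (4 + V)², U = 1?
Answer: 52836/13 ≈ 4064.3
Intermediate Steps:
V = -8
M = 12 (M = -4 + (4 - 8)² = -4 + (-4)² = -4 + 16 = 12)
B(h, W) = -3 + (2 + W)/(12 + h) (B(h, W) = -3 + (W + 2)/(h + 12) = -3 + (2 + W)/(12 + h))
(I*B(U, -5))*(-34) = (37*((-34 - 5 - 3*1)/(12 + 1)))*(-34) = (37*((-34 - 5 - 3)/13))*(-34) = (37*((1/13)*(-42)))*(-34) = (37*(-42/13))*(-34) = -1554/13*(-34) = 52836/13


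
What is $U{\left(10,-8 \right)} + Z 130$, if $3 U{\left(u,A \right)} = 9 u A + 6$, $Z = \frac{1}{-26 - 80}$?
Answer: $- \frac{12679}{53} \approx -239.23$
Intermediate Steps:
$Z = - \frac{1}{106}$ ($Z = \frac{1}{-106} = - \frac{1}{106} \approx -0.009434$)
$U{\left(u,A \right)} = 2 + 3 A u$ ($U{\left(u,A \right)} = \frac{9 u A + 6}{3} = \frac{9 A u + 6}{3} = \frac{6 + 9 A u}{3} = 2 + 3 A u$)
$U{\left(10,-8 \right)} + Z 130 = \left(2 + 3 \left(-8\right) 10\right) - \frac{65}{53} = \left(2 - 240\right) - \frac{65}{53} = -238 - \frac{65}{53} = - \frac{12679}{53}$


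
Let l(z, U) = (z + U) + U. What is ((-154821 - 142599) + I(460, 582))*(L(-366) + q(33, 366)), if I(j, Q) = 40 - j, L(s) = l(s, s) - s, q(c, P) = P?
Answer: 109009440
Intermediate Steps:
l(z, U) = z + 2*U (l(z, U) = (U + z) + U = z + 2*U)
L(s) = 2*s (L(s) = (s + 2*s) - s = 3*s - s = 2*s)
((-154821 - 142599) + I(460, 582))*(L(-366) + q(33, 366)) = ((-154821 - 142599) + (40 - 1*460))*(2*(-366) + 366) = (-297420 + (40 - 460))*(-732 + 366) = (-297420 - 420)*(-366) = -297840*(-366) = 109009440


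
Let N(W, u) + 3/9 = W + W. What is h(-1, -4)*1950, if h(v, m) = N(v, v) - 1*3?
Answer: -10400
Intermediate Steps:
N(W, u) = -⅓ + 2*W (N(W, u) = -⅓ + (W + W) = -⅓ + 2*W)
h(v, m) = -10/3 + 2*v (h(v, m) = (-⅓ + 2*v) - 1*3 = (-⅓ + 2*v) - 3 = -10/3 + 2*v)
h(-1, -4)*1950 = (-10/3 + 2*(-1))*1950 = (-10/3 - 2)*1950 = -16/3*1950 = -10400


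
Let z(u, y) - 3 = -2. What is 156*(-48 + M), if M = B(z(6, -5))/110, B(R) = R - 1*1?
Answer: -7488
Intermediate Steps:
z(u, y) = 1 (z(u, y) = 3 - 2 = 1)
B(R) = -1 + R (B(R) = R - 1 = -1 + R)
M = 0 (M = (-1 + 1)/110 = 0*(1/110) = 0)
156*(-48 + M) = 156*(-48 + 0) = 156*(-48) = -7488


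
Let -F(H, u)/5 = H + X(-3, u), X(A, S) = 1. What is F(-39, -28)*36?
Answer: 6840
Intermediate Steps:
F(H, u) = -5 - 5*H (F(H, u) = -5*(H + 1) = -5*(1 + H) = -5 - 5*H)
F(-39, -28)*36 = (-5 - 5*(-39))*36 = (-5 + 195)*36 = 190*36 = 6840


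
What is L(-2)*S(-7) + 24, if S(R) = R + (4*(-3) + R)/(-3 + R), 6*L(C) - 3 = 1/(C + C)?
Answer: 1733/80 ≈ 21.663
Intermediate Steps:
L(C) = ½ + 1/(12*C) (L(C) = ½ + 1/(6*(C + C)) = ½ + 1/(6*((2*C))) = ½ + (1/(2*C))/6 = ½ + 1/(12*C))
S(R) = R + (-12 + R)/(-3 + R)
L(-2)*S(-7) + 24 = ((1/12)*(1 + 6*(-2))/(-2))*((-12 + (-7)² - 2*(-7))/(-3 - 7)) + 24 = ((1/12)*(-½)*(1 - 12))*((-12 + 49 + 14)/(-10)) + 24 = ((1/12)*(-½)*(-11))*(-⅒*51) + 24 = (11/24)*(-51/10) + 24 = -187/80 + 24 = 1733/80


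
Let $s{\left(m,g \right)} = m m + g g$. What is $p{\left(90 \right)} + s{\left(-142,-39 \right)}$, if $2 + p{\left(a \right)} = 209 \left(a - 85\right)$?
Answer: $22728$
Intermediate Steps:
$s{\left(m,g \right)} = g^{2} + m^{2}$ ($s{\left(m,g \right)} = m^{2} + g^{2} = g^{2} + m^{2}$)
$p{\left(a \right)} = -17767 + 209 a$ ($p{\left(a \right)} = -2 + 209 \left(a - 85\right) = -2 + 209 \left(-85 + a\right) = -2 + \left(-17765 + 209 a\right) = -17767 + 209 a$)
$p{\left(90 \right)} + s{\left(-142,-39 \right)} = \left(-17767 + 209 \cdot 90\right) + \left(\left(-39\right)^{2} + \left(-142\right)^{2}\right) = \left(-17767 + 18810\right) + \left(1521 + 20164\right) = 1043 + 21685 = 22728$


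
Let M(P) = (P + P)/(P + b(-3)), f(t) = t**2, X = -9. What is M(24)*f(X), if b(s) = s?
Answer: 1296/7 ≈ 185.14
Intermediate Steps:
M(P) = 2*P/(-3 + P) (M(P) = (P + P)/(P - 3) = (2*P)/(-3 + P) = 2*P/(-3 + P))
M(24)*f(X) = (2*24/(-3 + 24))*(-9)**2 = (2*24/21)*81 = (2*24*(1/21))*81 = (16/7)*81 = 1296/7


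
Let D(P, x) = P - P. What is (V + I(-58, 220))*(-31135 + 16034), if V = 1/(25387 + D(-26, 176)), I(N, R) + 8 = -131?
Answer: 53288287992/25387 ≈ 2.0990e+6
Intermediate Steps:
D(P, x) = 0
I(N, R) = -139 (I(N, R) = -8 - 131 = -139)
V = 1/25387 (V = 1/(25387 + 0) = 1/25387 ≈ 3.9390e-5)
(V + I(-58, 220))*(-31135 + 16034) = (1/25387 - 139)*(-31135 + 16034) = -3528792/25387*(-15101) = 53288287992/25387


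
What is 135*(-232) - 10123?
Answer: -41443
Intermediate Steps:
135*(-232) - 10123 = -31320 - 10123 = -41443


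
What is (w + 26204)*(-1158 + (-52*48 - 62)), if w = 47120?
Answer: -272471984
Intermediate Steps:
(w + 26204)*(-1158 + (-52*48 - 62)) = (47120 + 26204)*(-1158 + (-52*48 - 62)) = 73324*(-1158 + (-2496 - 62)) = 73324*(-1158 - 2558) = 73324*(-3716) = -272471984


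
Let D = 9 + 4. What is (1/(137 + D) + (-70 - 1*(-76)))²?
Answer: 811801/22500 ≈ 36.080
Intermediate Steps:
D = 13
(1/(137 + D) + (-70 - 1*(-76)))² = (1/(137 + 13) + (-70 - 1*(-76)))² = (1/150 + (-70 + 76))² = (1/150 + 6)² = (901/150)² = 811801/22500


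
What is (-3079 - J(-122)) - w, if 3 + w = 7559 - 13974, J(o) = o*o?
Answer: -11545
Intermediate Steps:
J(o) = o**2
w = -6418 (w = -3 + (7559 - 13974) = -3 - 6415 = -6418)
(-3079 - J(-122)) - w = (-3079 - 1*(-122)**2) - 1*(-6418) = (-3079 - 1*14884) + 6418 = (-3079 - 14884) + 6418 = -17963 + 6418 = -11545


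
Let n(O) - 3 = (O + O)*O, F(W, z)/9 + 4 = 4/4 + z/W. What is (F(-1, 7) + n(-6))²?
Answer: 225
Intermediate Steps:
F(W, z) = -27 + 9*z/W (F(W, z) = -36 + 9*(4/4 + z/W) = -36 + 9*(4*(¼) + z/W) = -36 + 9*(1 + z/W) = -36 + (9 + 9*z/W) = -27 + 9*z/W)
n(O) = 3 + 2*O² (n(O) = 3 + (O + O)*O = 3 + (2*O)*O = 3 + 2*O²)
(F(-1, 7) + n(-6))² = ((-27 + 9*7/(-1)) + (3 + 2*(-6)²))² = ((-27 + 9*7*(-1)) + (3 + 2*36))² = ((-27 - 63) + (3 + 72))² = (-90 + 75)² = (-15)² = 225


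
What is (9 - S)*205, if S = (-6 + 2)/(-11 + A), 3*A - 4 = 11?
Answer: 5125/3 ≈ 1708.3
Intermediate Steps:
A = 5 (A = 4/3 + (⅓)*11 = 4/3 + 11/3 = 5)
S = ⅔ (S = (-6 + 2)/(-11 + 5) = -4/(-6) = -4*(-⅙) = ⅔ ≈ 0.66667)
(9 - S)*205 = (9 - 1*⅔)*205 = (9 - ⅔)*205 = (25/3)*205 = 5125/3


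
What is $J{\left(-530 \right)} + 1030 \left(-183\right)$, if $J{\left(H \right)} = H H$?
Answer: $92410$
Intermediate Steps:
$J{\left(H \right)} = H^{2}$
$J{\left(-530 \right)} + 1030 \left(-183\right) = \left(-530\right)^{2} + 1030 \left(-183\right) = 280900 - 188490 = 92410$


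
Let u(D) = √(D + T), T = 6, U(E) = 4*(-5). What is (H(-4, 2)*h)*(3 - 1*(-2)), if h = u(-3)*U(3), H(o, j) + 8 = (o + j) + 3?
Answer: 700*√3 ≈ 1212.4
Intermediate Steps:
U(E) = -20
H(o, j) = -5 + j + o (H(o, j) = -8 + ((o + j) + 3) = -8 + ((j + o) + 3) = -8 + (3 + j + o) = -5 + j + o)
u(D) = √(6 + D) (u(D) = √(D + 6) = √(6 + D))
h = -20*√3 (h = √(6 - 3)*(-20) = √3*(-20) = -20*√3 ≈ -34.641)
(H(-4, 2)*h)*(3 - 1*(-2)) = ((-5 + 2 - 4)*(-20*√3))*(3 - 1*(-2)) = (-(-140)*√3)*(3 + 2) = (140*√3)*5 = 700*√3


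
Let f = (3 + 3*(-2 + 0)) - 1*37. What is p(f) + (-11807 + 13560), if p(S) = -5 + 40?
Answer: 1788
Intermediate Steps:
f = -40 (f = (3 + 3*(-2)) - 37 = (3 - 6) - 37 = -3 - 37 = -40)
p(S) = 35
p(f) + (-11807 + 13560) = 35 + (-11807 + 13560) = 35 + 1753 = 1788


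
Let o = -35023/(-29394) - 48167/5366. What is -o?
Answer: 306971845/39432051 ≈ 7.7848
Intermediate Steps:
o = -306971845/39432051 (o = -35023*(-1/29394) - 48167*1/5366 = 35023/29394 - 48167/5366 = -306971845/39432051 ≈ -7.7848)
-o = -1*(-306971845/39432051) = 306971845/39432051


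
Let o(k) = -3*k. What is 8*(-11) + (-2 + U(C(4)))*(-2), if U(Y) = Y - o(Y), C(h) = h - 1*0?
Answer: -116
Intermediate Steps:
C(h) = h (C(h) = h + 0 = h)
U(Y) = 4*Y (U(Y) = Y - (-3)*Y = Y + 3*Y = 4*Y)
8*(-11) + (-2 + U(C(4)))*(-2) = 8*(-11) + (-2 + 4*4)*(-2) = -88 + (-2 + 16)*(-2) = -88 + 14*(-2) = -88 - 28 = -116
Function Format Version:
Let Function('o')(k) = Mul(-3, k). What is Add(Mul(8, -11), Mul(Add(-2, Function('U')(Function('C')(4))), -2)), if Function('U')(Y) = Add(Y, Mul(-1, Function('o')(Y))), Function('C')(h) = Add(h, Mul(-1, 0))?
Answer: -116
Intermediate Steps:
Function('C')(h) = h (Function('C')(h) = Add(h, 0) = h)
Function('U')(Y) = Mul(4, Y) (Function('U')(Y) = Add(Y, Mul(-1, Mul(-3, Y))) = Add(Y, Mul(3, Y)) = Mul(4, Y))
Add(Mul(8, -11), Mul(Add(-2, Function('U')(Function('C')(4))), -2)) = Add(Mul(8, -11), Mul(Add(-2, Mul(4, 4)), -2)) = Add(-88, Mul(Add(-2, 16), -2)) = Add(-88, Mul(14, -2)) = Add(-88, -28) = -116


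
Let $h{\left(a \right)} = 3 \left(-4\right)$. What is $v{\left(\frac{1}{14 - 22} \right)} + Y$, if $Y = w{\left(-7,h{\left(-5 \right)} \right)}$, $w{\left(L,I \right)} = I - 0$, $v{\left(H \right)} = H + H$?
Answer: $- \frac{49}{4} \approx -12.25$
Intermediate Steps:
$h{\left(a \right)} = -12$
$v{\left(H \right)} = 2 H$
$w{\left(L,I \right)} = I$ ($w{\left(L,I \right)} = I + 0 = I$)
$Y = -12$
$v{\left(\frac{1}{14 - 22} \right)} + Y = \frac{2}{14 - 22} - 12 = \frac{2}{-8} - 12 = 2 \left(- \frac{1}{8}\right) - 12 = - \frac{1}{4} - 12 = - \frac{49}{4}$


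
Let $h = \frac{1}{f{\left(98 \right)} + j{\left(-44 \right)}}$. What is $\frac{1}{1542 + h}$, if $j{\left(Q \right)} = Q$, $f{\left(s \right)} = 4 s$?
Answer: $\frac{348}{536617} \approx 0.00064851$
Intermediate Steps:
$h = \frac{1}{348}$ ($h = \frac{1}{4 \cdot 98 - 44} = \frac{1}{392 - 44} = \frac{1}{348} \approx 0.0028736$)
$\frac{1}{1542 + h} = \frac{1}{1542 + \frac{1}{348}} = \frac{1}{\frac{536617}{348}} = \frac{348}{536617}$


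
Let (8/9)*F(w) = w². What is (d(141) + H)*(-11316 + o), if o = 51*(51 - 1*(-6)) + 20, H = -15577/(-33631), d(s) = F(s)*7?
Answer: -353370291692501/269048 ≈ -1.3134e+9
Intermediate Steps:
F(w) = 9*w²/8
d(s) = 63*s²/8 (d(s) = (9*s²/8)*7 = 63*s²/8)
H = 15577/33631 (H = -15577*(-1/33631) = 15577/33631 ≈ 0.46317)
o = 2927 (o = 51*(51 + 6) + 20 = 51*57 + 20 = 2907 + 20 = 2927)
(d(141) + H)*(-11316 + o) = ((63/8)*141² + 15577/33631)*(-11316 + 2927) = ((63/8)*19881 + 15577/33631)*(-8389) = (1252503/8 + 15577/33631)*(-8389) = (42123053009/269048)*(-8389) = -353370291692501/269048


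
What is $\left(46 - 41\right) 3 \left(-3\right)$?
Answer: $-45$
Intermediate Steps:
$\left(46 - 41\right) 3 \left(-3\right) = 5 \left(-9\right) = -45$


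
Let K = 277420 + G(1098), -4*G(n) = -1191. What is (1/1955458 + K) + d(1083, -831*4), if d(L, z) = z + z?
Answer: 1060131022393/3910916 ≈ 2.7107e+5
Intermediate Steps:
G(n) = 1191/4 (G(n) = -1/4*(-1191) = 1191/4)
d(L, z) = 2*z
K = 1110871/4 (K = 277420 + 1191/4 = 1110871/4 ≈ 2.7772e+5)
(1/1955458 + K) + d(1083, -831*4) = (1/1955458 + 1110871/4) + 2*(-831*4) = (1/1955458 + 1110871/4) + 2*(-3324) = 1086130791961/3910916 - 6648 = 1060131022393/3910916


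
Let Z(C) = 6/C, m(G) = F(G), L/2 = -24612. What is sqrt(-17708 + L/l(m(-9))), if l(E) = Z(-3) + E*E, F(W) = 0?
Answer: 2*sqrt(1726) ≈ 83.090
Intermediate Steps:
L = -49224 (L = 2*(-24612) = -49224)
m(G) = 0
l(E) = -2 + E**2 (l(E) = 6/(-3) + E*E = 6*(-1/3) + E**2 = -2 + E**2)
sqrt(-17708 + L/l(m(-9))) = sqrt(-17708 - 49224/(-2 + 0**2)) = sqrt(-17708 - 49224/(-2 + 0)) = sqrt(-17708 - 49224/(-2)) = sqrt(-17708 - 49224*(-1/2)) = sqrt(-17708 + 24612) = sqrt(6904) = 2*sqrt(1726)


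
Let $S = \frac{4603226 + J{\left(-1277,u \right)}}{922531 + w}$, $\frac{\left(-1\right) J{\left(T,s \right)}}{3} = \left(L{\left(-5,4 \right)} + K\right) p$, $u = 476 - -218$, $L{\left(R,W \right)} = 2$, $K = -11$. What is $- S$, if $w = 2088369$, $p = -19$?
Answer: $- \frac{4602713}{3010900} \approx -1.5287$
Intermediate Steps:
$u = 694$ ($u = 476 + 218 = 694$)
$J{\left(T,s \right)} = -513$ ($J{\left(T,s \right)} = - 3 \left(2 - 11\right) \left(-19\right) = - 3 \left(\left(-9\right) \left(-19\right)\right) = \left(-3\right) 171 = -513$)
$S = \frac{4602713}{3010900}$ ($S = \frac{4603226 - 513}{922531 + 2088369} = \frac{4602713}{3010900} \approx 1.5287$)
$- S = \left(-1\right) \frac{4602713}{3010900} = - \frac{4602713}{3010900}$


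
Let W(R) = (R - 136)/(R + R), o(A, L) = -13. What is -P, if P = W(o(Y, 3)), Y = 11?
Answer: -149/26 ≈ -5.7308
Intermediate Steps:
W(R) = (-136 + R)/(2*R) (W(R) = (-136 + R)/((2*R)) = (-136 + R)*(1/(2*R)) = (-136 + R)/(2*R))
P = 149/26 (P = (½)*(-136 - 13)/(-13) = (½)*(-1/13)*(-149) = 149/26 ≈ 5.7308)
-P = -1*149/26 = -149/26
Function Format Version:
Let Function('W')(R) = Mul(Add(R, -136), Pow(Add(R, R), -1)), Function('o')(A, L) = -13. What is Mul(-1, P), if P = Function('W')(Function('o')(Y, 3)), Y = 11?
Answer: Rational(-149, 26) ≈ -5.7308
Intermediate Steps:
Function('W')(R) = Mul(Rational(1, 2), Pow(R, -1), Add(-136, R)) (Function('W')(R) = Mul(Add(-136, R), Pow(Mul(2, R), -1)) = Mul(Add(-136, R), Mul(Rational(1, 2), Pow(R, -1))) = Mul(Rational(1, 2), Pow(R, -1), Add(-136, R)))
P = Rational(149, 26) (P = Mul(Rational(1, 2), Pow(-13, -1), Add(-136, -13)) = Mul(Rational(1, 2), Rational(-1, 13), -149) = Rational(149, 26) ≈ 5.7308)
Mul(-1, P) = Mul(-1, Rational(149, 26)) = Rational(-149, 26)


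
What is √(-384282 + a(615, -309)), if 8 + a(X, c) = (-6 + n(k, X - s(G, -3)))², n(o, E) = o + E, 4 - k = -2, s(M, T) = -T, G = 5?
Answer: I*√9746 ≈ 98.722*I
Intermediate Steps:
k = 6 (k = 4 - 1*(-2) = 4 + 2 = 6)
n(o, E) = E + o
a(X, c) = -8 + (-3 + X)² (a(X, c) = -8 + (-6 + ((X - (-1)*(-3)) + 6))² = -8 + (-6 + ((X - 1*3) + 6))² = -8 + (-6 + ((X - 3) + 6))² = -8 + (-6 + ((-3 + X) + 6))² = -8 + (-6 + (3 + X))² = -8 + (-3 + X)²)
√(-384282 + a(615, -309)) = √(-384282 + (-8 + (-3 + 615)²)) = √(-384282 + (-8 + 612²)) = √(-384282 + (-8 + 374544)) = √(-384282 + 374536) = √(-9746) = I*√9746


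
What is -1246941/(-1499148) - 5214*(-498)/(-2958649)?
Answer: -7532776961/164276027076 ≈ -0.045854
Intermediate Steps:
-1246941/(-1499148) - 5214*(-498)/(-2958649) = -1246941*(-1/1499148) + 2596572*(-1/2958649) = 46183/55524 - 2596572/2958649 = -7532776961/164276027076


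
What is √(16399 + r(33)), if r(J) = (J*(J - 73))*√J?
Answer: √(16399 - 1320*√33) ≈ 93.895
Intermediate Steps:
r(J) = J^(3/2)*(-73 + J) (r(J) = (J*(-73 + J))*√J = J^(3/2)*(-73 + J))
√(16399 + r(33)) = √(16399 + 33^(3/2)*(-73 + 33)) = √(16399 + (33*√33)*(-40)) = √(16399 - 1320*√33)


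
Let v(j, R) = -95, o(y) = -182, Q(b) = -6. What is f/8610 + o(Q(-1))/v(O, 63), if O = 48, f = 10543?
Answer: 513721/163590 ≈ 3.1403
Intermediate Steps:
f/8610 + o(Q(-1))/v(O, 63) = 10543/8610 - 182/(-95) = 10543*(1/8610) - 182*(-1/95) = 10543/8610 + 182/95 = 513721/163590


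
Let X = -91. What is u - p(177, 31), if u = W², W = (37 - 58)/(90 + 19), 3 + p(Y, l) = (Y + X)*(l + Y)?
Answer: -212491244/11881 ≈ -17885.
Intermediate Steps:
p(Y, l) = -3 + (-91 + Y)*(Y + l) (p(Y, l) = -3 + (Y - 91)*(l + Y) = -3 + (-91 + Y)*(Y + l))
W = -21/109 ≈ -0.19266
u = 441/11881 (u = (-21/109)² = 441/11881 ≈ 0.037118)
u - p(177, 31) = 441/11881 - (-3 + 177² - 91*177 - 91*31 + 177*31) = 441/11881 - (-3 + 31329 - 16107 - 2821 + 5487) = 441/11881 - 1*17885 = 441/11881 - 17885 = -212491244/11881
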